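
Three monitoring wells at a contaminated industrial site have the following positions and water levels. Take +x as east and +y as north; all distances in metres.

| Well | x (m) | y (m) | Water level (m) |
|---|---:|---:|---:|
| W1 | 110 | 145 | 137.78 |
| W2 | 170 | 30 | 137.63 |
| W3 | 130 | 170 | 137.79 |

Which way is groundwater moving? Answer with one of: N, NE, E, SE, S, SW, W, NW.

SE

Differences from W1: to W2 (Δx, Δy, Δh) = (60, -115, -0.15); to W3 = (20, 25, +0.01).
Determinant of the coordinate differences = 60·25 − 20·(-115) = 3800.
∂h/∂x = [(-0.15)·25 − (+0.01)·(-115)] / 3800 = -0.0006842
∂h/∂y = [60·(+0.01) − 20·(-0.15)] / 3800 = +0.0009474
Flow = −∇h = (+0.0006842 east, -0.0009474 north), which points southeast.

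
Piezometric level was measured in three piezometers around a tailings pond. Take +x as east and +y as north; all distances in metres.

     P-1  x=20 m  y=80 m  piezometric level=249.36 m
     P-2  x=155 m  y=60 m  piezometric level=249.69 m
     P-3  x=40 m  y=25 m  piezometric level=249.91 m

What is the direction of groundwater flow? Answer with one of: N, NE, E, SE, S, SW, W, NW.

N

With h = a·x + b·y + c and P-1 as origin, the differences give:
  135·a + (-20)·b = +0.33
  20·a + (-55)·b = +0.55
Eliminate b (×(-55) and ×(-20), subtract): -7025·a = -7.150 → a = ∂h/∂x = +0.001018
Back-substitute: b = ∂h/∂y = -0.009630.
Flow = −∇h = (-0.001018 east, +0.009630 north), which points north.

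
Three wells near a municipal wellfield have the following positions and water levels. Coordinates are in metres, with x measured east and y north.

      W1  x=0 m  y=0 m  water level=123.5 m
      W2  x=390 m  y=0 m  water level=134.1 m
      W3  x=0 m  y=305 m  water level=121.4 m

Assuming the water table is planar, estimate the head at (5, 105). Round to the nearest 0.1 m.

∂h/∂x = (134.1 − 123.5) / (390 − 0) = +0.02718
∂h/∂y = (121.4 − 123.5) / (305 − 0) = -0.006885
h(5, 105) = 123.5 + (+0.02718)·(5) + (-0.006885)·(105) = 123.5 +0.136 -0.723 = 122.913 m.

122.9 m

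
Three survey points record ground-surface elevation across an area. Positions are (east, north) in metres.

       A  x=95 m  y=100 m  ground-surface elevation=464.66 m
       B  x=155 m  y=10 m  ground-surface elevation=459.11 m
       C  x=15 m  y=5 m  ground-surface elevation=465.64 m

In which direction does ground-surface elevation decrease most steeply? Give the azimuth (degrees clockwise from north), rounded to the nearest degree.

With z = a·x + b·y + c and A as origin, the differences give:
  60·a + (-90)·b = -5.55
  (-80)·a + (-95)·b = +0.98
Eliminate b (×(-95) and ×(-90), subtract): -12900·a = 615.450 → a = ∂z/∂x = -0.04771
Back-substitute: b = ∂z/∂y = +0.02986.
Steepest decrease is along −∇f: components (+0.04771 E, -0.02986 N).
Azimuth = atan2(+0.04771, -0.02986) = 122.0° ≈ 122°.

122°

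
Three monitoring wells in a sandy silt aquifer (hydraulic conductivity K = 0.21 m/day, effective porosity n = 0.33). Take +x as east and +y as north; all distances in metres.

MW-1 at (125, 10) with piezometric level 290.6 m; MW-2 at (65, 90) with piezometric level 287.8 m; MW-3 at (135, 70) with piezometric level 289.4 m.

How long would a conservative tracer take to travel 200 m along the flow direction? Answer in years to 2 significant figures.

31 years

Three-point gradient (reference MW-1): Δ to MW-2 = (-60, 80, -2.8), Δ to MW-3 = (10, 60, -1.2).
∂h/∂x = +0.01636, ∂h/∂y = -0.02273 (det = -4400).
|∇h| = √(0.01636² + -0.02273²) = 0.02801
Seepage velocity v = K·i/n = 0.21 × 0.02801 / 0.33 = 0.01782 m/day.
t = 200 / 0.01782 = 1.122e+04 days = 30.7 years.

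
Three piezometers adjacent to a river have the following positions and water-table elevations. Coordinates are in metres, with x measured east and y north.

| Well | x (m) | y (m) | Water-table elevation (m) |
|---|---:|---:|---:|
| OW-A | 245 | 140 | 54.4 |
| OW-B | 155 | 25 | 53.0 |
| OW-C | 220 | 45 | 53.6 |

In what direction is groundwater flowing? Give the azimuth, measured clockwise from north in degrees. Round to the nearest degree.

Taking OW-A as reference: OW-B−OW-A = (-90, -115, -1.4); OW-C−OW-A = (-25, -95, -0.8).
Determinant of the coordinate differences = (-90)·(-95) − (-25)·(-115) = 5675.
∂h/∂x = [(-1.4)·(-95) − (-0.8)·(-115)] / 5675 = +0.007225
∂h/∂y = [(-90)·(-0.8) − (-25)·(-1.4)] / 5675 = +0.006520
Flow direction (−∇h) has components (-0.007225 E, -0.006520 N).
Azimuth = atan2(E, N) = atan2(-0.007225, -0.006520) = 227.9° ≈ 228°.

228°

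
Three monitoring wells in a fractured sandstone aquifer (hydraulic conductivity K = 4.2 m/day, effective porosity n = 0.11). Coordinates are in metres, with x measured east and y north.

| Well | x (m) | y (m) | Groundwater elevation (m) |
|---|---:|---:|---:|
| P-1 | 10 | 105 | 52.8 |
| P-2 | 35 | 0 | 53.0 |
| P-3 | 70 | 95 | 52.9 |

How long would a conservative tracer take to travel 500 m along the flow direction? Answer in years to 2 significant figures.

Taking P-1 as reference: P-2−P-1 = (25, -105, +0.2); P-3−P-1 = (60, -10, +0.1).
Determinant of the coordinate differences = 25·(-10) − 60·(-105) = 6050.
∂h/∂x = [(+0.2)·(-10) − (+0.1)·(-105)] / 6050 = +0.001405
∂h/∂y = [25·(+0.1) − 60·(+0.2)] / 6050 = -0.001570
|∇h| = √(0.001405² + -0.001570²) = 0.002107
Seepage velocity v = K·i/n = 4.2 × 0.002107 / 0.11 = 0.08045 m/day.
t = 500 / 0.08045 = 6215 days = 17 years.

17 years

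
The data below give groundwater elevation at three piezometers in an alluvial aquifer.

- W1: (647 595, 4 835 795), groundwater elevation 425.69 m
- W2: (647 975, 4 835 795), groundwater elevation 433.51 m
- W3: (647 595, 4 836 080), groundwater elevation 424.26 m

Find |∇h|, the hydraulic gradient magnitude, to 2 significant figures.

0.021

∂h/∂x = (433.51 − 425.69) / (647975 − 647595) = +0.02058
∂h/∂y = (424.26 − 425.69) / (4836080 − 4835795) = -0.005018
|∇h| = √(0.02058² + -0.005018²) = 0.02118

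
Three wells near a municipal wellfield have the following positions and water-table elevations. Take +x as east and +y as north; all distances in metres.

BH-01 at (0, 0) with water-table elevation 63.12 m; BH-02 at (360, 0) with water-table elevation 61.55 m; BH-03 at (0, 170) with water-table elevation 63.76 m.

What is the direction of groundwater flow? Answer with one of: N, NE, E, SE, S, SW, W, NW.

∂h/∂x = (61.55 − 63.12) / (360 − 0) = -0.004361
∂h/∂y = (63.76 − 63.12) / (170 − 0) = +0.003765
Flow = −∇h = (+0.004361 east, -0.003765 north), which points southeast.

SE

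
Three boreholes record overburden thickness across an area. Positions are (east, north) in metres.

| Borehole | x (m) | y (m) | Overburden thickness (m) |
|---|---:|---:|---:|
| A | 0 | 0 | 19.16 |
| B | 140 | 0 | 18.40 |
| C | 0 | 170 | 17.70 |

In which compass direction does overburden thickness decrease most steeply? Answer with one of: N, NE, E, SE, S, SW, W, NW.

∂d/∂x = (18.40 − 19.16) / (140 − 0) = -0.005429
∂d/∂y = (17.70 − 19.16) / (170 − 0) = -0.008588
Steepest decrease is along −∇f = (+0.005429 E, +0.008588 N) → northeast.

NE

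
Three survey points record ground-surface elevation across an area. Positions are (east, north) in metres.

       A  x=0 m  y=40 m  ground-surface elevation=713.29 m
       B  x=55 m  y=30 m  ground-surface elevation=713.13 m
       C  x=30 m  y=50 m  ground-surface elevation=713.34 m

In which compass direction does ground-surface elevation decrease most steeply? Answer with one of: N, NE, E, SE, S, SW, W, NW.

Differences from A: to B (Δx, Δy, Δh) = (55, -10, -0.16); to C = (30, 10, +0.05).
Solve a·Δx + b·Δy = Δz: det = 55·10 − 30·(-10) = 850.
∂z/∂x = [(-0.16)·10 − (+0.05)·(-10)] / 850 = -0.001294
∂z/∂y = [55·(+0.05) − 30·(-0.16)] / 850 = +0.008882
Steepest decrease is along −∇f = (+0.001294 E, -0.008882 N) → south.

S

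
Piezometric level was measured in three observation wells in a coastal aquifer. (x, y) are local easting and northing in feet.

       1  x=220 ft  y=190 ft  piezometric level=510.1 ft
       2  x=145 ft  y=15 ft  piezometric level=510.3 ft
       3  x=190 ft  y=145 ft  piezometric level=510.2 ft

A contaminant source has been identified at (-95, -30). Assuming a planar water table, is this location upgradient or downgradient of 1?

With h = a·x + b·y + c and 1 as origin, the differences give:
  (-75)·a + (-175)·b = +0.2
  (-30)·a + (-45)·b = +0.1
Eliminate b (×(-45) and ×(-175), subtract): -1875·a = 8.50 → a = ∂h/∂x = -0.004533
Back-substitute: b = ∂h/∂y = +0.0008000.
Head at (-95, -30) = 510.1 + (-0.004533)·(-315) + (+0.0008000)·(-220) = 511.35 ft.
That is higher than the 510.1 ft at 1, so the point is upgradient.

upgradient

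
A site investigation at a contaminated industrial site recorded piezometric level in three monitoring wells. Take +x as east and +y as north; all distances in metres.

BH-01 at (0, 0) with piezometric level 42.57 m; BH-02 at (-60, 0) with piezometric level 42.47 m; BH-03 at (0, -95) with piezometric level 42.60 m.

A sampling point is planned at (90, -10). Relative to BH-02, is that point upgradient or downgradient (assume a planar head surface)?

∂h/∂x = (42.47 − 42.57) / (-60 − 0) = +0.001667
∂h/∂y = (42.60 − 42.57) / (-95 − 0) = -0.0003158
Head at (90, -10) = 42.57 + (+0.001667)·(90) + (-0.0003158)·(-10) = 42.72 m.
That is higher than the 42.47 m at BH-02, so the point is upgradient.

upgradient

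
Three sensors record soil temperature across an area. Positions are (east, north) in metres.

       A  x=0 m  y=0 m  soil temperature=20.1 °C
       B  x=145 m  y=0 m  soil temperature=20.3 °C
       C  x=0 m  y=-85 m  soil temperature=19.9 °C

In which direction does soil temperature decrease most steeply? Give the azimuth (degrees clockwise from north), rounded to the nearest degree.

210°

∂T/∂x = (20.3 − 20.1) / (145 − 0) = +0.001379
∂T/∂y = (19.9 − 20.1) / (-85 − 0) = +0.002353
Steepest decrease is along −∇f: components (-0.001379 E, -0.002353 N).
Azimuth = atan2(-0.001379, -0.002353) = 210.4° ≈ 210°.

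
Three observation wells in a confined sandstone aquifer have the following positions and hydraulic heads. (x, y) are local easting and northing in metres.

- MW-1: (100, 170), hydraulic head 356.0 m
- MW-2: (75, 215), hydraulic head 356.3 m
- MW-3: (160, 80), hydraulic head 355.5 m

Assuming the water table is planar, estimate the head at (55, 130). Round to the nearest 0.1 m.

355.1 m

Differences from MW-1: to MW-2 (Δx, Δy, Δh) = (-25, 45, +0.3); to MW-3 = (60, -90, -0.5).
Solve a·Δx + b·Δy = Δh: det = (-25)·(-90) − 60·45 = -450.
∂h/∂x = [(+0.3)·(-90) − (-0.5)·45] / -450 = +0.01000
∂h/∂y = [(-25)·(-0.5) − 60·(+0.3)] / -450 = +0.01222
h(55, 130) = 356.0 + (+0.01000)·(-45) + (+0.01222)·(-40) = 356.0 -0.450 -0.489 = 355.061 m.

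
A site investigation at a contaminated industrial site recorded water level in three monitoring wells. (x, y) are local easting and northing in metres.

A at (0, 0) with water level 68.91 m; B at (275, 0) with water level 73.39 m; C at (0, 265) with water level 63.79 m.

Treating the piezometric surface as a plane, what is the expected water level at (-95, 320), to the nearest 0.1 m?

∂h/∂x = (73.39 − 68.91) / (275 − 0) = +0.01629
∂h/∂y = (63.79 − 68.91) / (265 − 0) = -0.01932
h(-95, 320) = 68.91 + (+0.01629)·(-95) + (-0.01932)·(320) = 68.91 -1.548 -6.183 = 61.180 m.

61.2 m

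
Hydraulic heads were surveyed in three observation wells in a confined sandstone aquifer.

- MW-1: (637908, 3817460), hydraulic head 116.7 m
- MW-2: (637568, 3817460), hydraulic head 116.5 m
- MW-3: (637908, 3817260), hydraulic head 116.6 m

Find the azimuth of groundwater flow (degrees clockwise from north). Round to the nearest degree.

∂h/∂x = (116.5 − 116.7) / (637568 − 637908) = +0.0005882
∂h/∂y = (116.6 − 116.7) / (3817260 − 3817460) = +0.0005000
Flow direction (−∇h) has components (-0.0005882 E, -0.0005000 N).
Azimuth = atan2(E, N) = atan2(-0.0005882, -0.0005000) = 229.6° ≈ 230°.

230°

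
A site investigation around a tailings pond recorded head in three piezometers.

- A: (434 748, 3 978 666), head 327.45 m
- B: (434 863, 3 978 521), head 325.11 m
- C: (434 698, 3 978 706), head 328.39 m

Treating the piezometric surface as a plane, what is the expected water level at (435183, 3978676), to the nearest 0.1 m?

With h = a·x + b·y + c and A as origin, the differences give:
  115·a + (-145)·b = -2.34
  (-50)·a + 40·b = +0.94
Eliminate b (×40 and ×(-145), subtract): -2650·a = 42.700 → a = ∂h/∂x = -0.01611
Back-substitute: b = ∂h/∂y = +0.003358.
h(435183, 3978676) = 327.45 + (-0.01611)·(435) + (+0.003358)·(10) = 327.45 -7.009 +0.034 = 320.474 m.

320.5 m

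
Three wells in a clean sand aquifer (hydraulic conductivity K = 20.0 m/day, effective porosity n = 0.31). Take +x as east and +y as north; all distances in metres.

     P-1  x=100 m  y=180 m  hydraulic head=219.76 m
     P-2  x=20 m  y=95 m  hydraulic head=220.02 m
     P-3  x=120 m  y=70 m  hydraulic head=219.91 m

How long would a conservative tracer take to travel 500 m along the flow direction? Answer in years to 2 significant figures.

Taking P-1 as reference: P-2−P-1 = (-80, -85, +0.26); P-3−P-1 = (20, -110, +0.15).
Solve a·Δx + b·Δy = Δh: det = (-80)·(-110) − 20·(-85) = 10500.
∂h/∂x = [(+0.26)·(-110) − (+0.15)·(-85)] / 10500 = -0.001510
∂h/∂y = [(-80)·(+0.15) − 20·(+0.26)] / 10500 = -0.001638
|∇h| = √(-0.001510² + -0.001638²) = 0.002228
Seepage velocity v = K·i/n = 20.0 × 0.002228 / 0.31 = 0.1437 m/day.
t = 500 / 0.1437 = 3479 days = 9.52 years.

9.5 years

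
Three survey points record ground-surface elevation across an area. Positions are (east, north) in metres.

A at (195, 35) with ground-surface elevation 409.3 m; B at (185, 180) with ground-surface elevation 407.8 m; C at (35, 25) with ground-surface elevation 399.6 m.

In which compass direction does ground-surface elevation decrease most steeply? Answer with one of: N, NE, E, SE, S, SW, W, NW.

Three-point gradient (reference A): Δ to B = (-10, 145, -1.5), Δ to C = (-160, -10, -9.7).
∂z/∂x = +0.06101, ∂z/∂y = -0.006137 (det = 23300).
Steepest decrease is along −∇f = (-0.06101 E, +0.006137 N) → west.

W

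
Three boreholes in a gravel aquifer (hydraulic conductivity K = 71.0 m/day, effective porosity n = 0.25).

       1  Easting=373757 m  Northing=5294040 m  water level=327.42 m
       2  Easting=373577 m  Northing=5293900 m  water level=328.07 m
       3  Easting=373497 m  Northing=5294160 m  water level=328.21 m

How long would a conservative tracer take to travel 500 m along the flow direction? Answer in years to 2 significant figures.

Taking 1 as reference: 2−1 = (-180, -140, +0.65); 3−1 = (-260, 120, +0.79).
Determinant of the coordinate differences = (-180)·120 − (-260)·(-140) = -58000.
∂h/∂x = [(+0.65)·120 − (+0.79)·(-140)] / -58000 = -0.003252
∂h/∂y = [(-180)·(+0.79) − (-260)·(+0.65)] / -58000 = -0.0004621
|∇h| = √(-0.003252² + -0.0004621²) = 0.003285
Seepage velocity v = K·i/n = 71.0 × 0.003285 / 0.25 = 0.9329 m/day.
t = 500 / 0.9329 = 536 days = 1.47 years.

1.5 years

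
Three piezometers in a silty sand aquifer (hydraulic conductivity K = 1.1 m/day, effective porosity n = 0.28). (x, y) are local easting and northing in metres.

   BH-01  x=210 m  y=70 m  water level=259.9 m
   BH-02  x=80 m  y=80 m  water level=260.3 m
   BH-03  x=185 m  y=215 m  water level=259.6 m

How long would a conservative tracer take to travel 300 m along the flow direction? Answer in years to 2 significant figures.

With h = a·x + b·y + c and BH-01 as origin, the differences give:
  (-130)·a + 10·b = +0.4
  (-25)·a + 145·b = -0.3
Eliminate b (×145 and ×10, subtract): -18600·a = 61.00 → a = ∂h/∂x = -0.003280
Back-substitute: b = ∂h/∂y = -0.002634.
|∇h| = √(-0.003280² + -0.002634²) = 0.004207
Seepage velocity v = K·i/n = 1.1 × 0.004207 / 0.28 = 0.01653 m/day.
t = 300 / 0.01653 = 1.815e+04 days = 49.7 years.

50 years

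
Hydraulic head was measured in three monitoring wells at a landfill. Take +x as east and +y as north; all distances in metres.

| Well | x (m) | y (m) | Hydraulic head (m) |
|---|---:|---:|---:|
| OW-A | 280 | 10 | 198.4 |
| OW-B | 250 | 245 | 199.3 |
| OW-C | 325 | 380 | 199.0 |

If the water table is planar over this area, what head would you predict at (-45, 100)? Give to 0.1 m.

201.5 m

Taking OW-A as reference: OW-B−OW-A = (-30, 235, +0.9); OW-C−OW-A = (45, 370, +0.6).
Solve a·Δx + b·Δy = Δh: det = (-30)·370 − 45·235 = -21675.
∂h/∂x = [(+0.9)·370 − (+0.6)·235] / -21675 = -0.008858
∂h/∂y = [(-30)·(+0.6) − 45·(+0.9)] / -21675 = +0.002699
h(-45, 100) = 198.4 + (-0.008858)·(-325) + (+0.002699)·(90) = 198.4 +2.879 +0.243 = 201.522 m.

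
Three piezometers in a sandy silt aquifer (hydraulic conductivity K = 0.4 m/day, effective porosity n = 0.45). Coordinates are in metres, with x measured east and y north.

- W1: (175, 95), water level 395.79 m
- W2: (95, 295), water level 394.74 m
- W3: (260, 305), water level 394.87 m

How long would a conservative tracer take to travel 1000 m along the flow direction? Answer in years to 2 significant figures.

Taking W1 as reference: W2−W1 = (-80, 200, -1.05); W3−W1 = (85, 210, -0.92).
Solve a·Δx + b·Δy = Δh: det = (-80)·210 − 85·200 = -33800.
∂h/∂x = [(-1.05)·210 − (-0.92)·200] / -33800 = +0.001080
∂h/∂y = [(-80)·(-0.92) − 85·(-1.05)] / -33800 = -0.004818
|∇h| = √(0.001080² + -0.004818²) = 0.004938
Seepage velocity v = K·i/n = 0.4 × 0.004938 / 0.45 = 0.004389 m/day.
t = 1000 / 0.004389 = 2.278e+05 days = 624 years.

620 years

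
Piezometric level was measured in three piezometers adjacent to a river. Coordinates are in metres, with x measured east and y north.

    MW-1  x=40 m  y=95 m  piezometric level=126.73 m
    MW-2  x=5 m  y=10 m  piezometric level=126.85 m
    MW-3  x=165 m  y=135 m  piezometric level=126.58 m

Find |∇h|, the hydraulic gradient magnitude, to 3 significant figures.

0.00136

Taking MW-1 as reference: MW-2−MW-1 = (-35, -85, +0.12); MW-3−MW-1 = (125, 40, -0.15).
Solve a·Δx + b·Δy = Δh: det = (-35)·40 − 125·(-85) = 9225.
∂h/∂x = [(+0.12)·40 − (-0.15)·(-85)] / 9225 = -0.0008618
∂h/∂y = [(-35)·(-0.15) − 125·(+0.12)] / 9225 = -0.001057
|∇h| = √(-0.0008618² + -0.001057²) = 0.001364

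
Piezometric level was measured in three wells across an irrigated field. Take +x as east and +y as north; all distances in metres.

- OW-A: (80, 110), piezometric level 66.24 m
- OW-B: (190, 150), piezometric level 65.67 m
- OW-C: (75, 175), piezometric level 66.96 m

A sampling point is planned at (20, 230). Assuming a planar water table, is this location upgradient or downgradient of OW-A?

Differences from OW-A: to OW-B (Δx, Δy, Δh) = (110, 40, -0.57); to OW-C = (-5, 65, +0.72).
Solve a·Δx + b·Δy = Δh: det = 110·65 − (-5)·40 = 7350.
∂h/∂x = [(-0.57)·65 − (+0.72)·40] / 7350 = -0.008959
∂h/∂y = [110·(+0.72) − (-5)·(-0.57)] / 7350 = +0.01039
Head at (20, 230) = 66.24 + (-0.008959)·(-60) + (+0.01039)·(120) = 68.02 m.
That is higher than the 66.24 m at OW-A, so the point is upgradient.

upgradient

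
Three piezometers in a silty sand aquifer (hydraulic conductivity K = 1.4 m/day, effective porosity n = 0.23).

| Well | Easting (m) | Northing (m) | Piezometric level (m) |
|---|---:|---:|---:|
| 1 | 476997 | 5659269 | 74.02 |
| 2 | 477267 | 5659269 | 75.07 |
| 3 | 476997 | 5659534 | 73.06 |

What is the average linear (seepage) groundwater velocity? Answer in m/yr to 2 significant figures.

∂h/∂x = (75.07 − 74.02) / (477267 − 476997) = +0.003889
∂h/∂y = (73.06 − 74.02) / (5659534 − 5659269) = -0.003623
|∇h| = √(0.003889² + -0.003623²) = 0.005315
Seepage velocity v = K·i/n = 1.4 × 0.005315 / 0.23 = 0.03235 m/day = 11.82 m/yr.

12 m/yr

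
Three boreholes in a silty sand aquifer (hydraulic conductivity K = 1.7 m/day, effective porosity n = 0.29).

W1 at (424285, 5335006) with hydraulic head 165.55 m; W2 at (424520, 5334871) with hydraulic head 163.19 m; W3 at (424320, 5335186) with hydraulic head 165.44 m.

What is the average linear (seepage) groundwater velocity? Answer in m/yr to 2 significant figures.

Taking W1 as reference: W2−W1 = (235, -135, -2.36); W3−W1 = (35, 180, -0.11).
Determinant of the coordinate differences = 235·180 − 35·(-135) = 47025.
∂h/∂x = [(-2.36)·180 − (-0.11)·(-135)] / 47025 = -0.009349
∂h/∂y = [235·(-0.11) − 35·(-2.36)] / 47025 = +0.001207
|∇h| = √(-0.009349² + 0.001207²) = 0.009427
Seepage velocity v = K·i/n = 1.7 × 0.009427 / 0.29 = 0.05526 m/day = 20.18 m/yr.

20 m/yr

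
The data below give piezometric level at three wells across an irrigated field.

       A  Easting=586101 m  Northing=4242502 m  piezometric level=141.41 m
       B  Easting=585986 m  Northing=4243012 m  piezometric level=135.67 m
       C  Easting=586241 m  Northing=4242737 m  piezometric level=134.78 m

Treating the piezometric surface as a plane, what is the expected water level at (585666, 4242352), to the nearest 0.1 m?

152.8 m

With h = a·x + b·y + c and A as origin, the differences give:
  (-115)·a + 510·b = -5.74
  140·a + 235·b = -6.63
Eliminate b (×235 and ×510, subtract): -98425·a = 2032.400 → a = ∂h/∂x = -0.02065
Back-substitute: b = ∂h/∂y = -0.01591.
h(585666, 4242352) = 141.41 + (-0.02065)·(-435) + (-0.01591)·(-150) = 141.41 +8.982 +2.387 = 152.779 m.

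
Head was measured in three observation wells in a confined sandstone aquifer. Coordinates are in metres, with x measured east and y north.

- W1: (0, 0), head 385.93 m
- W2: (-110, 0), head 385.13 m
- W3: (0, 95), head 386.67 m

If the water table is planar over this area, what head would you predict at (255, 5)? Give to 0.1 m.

387.8 m

∂h/∂x = (385.13 − 385.93) / (-110 − 0) = +0.007273
∂h/∂y = (386.67 − 385.93) / (95 − 0) = +0.007789
h(255, 5) = 385.93 + (+0.007273)·(255) + (+0.007789)·(5) = 385.93 +1.855 +0.039 = 387.823 m.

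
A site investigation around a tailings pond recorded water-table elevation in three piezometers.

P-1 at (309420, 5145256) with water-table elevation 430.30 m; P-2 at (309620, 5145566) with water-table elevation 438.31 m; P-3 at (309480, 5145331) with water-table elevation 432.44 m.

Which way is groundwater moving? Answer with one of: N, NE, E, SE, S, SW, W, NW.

With h = a·x + b·y + c and P-1 as origin, the differences give:
  200·a + 310·b = +8.01
  60·a + 75·b = +2.14
Eliminate b (×75 and ×310, subtract): -3600·a = -62.650 → a = ∂h/∂x = +0.01740
Back-substitute: b = ∂h/∂y = +0.01461.
Flow = −∇h = (-0.01740 east, -0.01461 north), which points southwest.

SW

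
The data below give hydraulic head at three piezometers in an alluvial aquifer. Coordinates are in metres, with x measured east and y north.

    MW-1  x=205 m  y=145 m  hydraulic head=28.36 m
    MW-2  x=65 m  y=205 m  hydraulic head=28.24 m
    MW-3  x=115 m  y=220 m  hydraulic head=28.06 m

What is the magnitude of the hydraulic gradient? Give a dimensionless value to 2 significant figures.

0.0064

Taking MW-1 as reference: MW-2−MW-1 = (-140, 60, -0.12); MW-3−MW-1 = (-90, 75, -0.30).
Determinant of the coordinate differences = (-140)·75 − (-90)·60 = -5100.
∂h/∂x = [(-0.12)·75 − (-0.30)·60] / -5100 = -0.001765
∂h/∂y = [(-140)·(-0.30) − (-90)·(-0.12)] / -5100 = -0.006118
|∇h| = √(-0.001765² + -0.006118²) = 0.006368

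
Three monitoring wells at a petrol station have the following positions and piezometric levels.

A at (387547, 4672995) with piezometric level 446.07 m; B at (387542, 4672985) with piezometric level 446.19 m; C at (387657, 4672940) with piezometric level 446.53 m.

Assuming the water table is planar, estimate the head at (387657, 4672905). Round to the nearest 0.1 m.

446.9 m

Differences from A: to B (Δx, Δy, Δh) = (-5, -10, +0.12); to C = (110, -55, +0.46).
Determinant of the coordinate differences = (-5)·(-55) − 110·(-10) = 1375.
∂h/∂x = [(+0.12)·(-55) − (+0.46)·(-10)] / 1375 = -0.001455
∂h/∂y = [(-5)·(+0.46) − 110·(+0.12)] / 1375 = -0.01127
h(387657, 4672905) = 446.07 + (-0.001455)·(110) + (-0.01127)·(-90) = 446.07 -0.160 +1.015 = 446.925 m.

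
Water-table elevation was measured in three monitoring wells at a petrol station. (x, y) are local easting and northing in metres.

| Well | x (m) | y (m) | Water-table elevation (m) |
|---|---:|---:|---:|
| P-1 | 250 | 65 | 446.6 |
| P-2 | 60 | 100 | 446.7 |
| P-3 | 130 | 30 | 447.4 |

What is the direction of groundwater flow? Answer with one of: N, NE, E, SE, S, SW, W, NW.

N

Three-point gradient (reference P-1): Δ to P-2 = (-190, 35, +0.1), Δ to P-3 = (-120, -35, +0.8).
∂h/∂x = -0.002903, ∂h/∂y = -0.01290 (det = 10850).
Flow = −∇h = (+0.002903 east, +0.01290 north), which points north.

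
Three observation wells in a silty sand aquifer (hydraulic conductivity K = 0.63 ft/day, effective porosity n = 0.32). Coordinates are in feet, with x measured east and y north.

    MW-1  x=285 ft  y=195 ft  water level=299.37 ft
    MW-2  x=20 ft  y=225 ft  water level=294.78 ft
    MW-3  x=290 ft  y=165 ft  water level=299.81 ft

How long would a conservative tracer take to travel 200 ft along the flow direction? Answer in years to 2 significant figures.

Taking MW-1 as reference: MW-2−MW-1 = (-265, 30, -4.59); MW-3−MW-1 = (5, -30, +0.44).
Determinant of the coordinate differences = (-265)·(-30) − 5·30 = 7800.
∂h/∂x = [(-4.59)·(-30) − (+0.44)·30] / 7800 = +0.01596
∂h/∂y = [(-265)·(+0.44) − 5·(-4.59)] / 7800 = -0.01201
|∇h| = √(0.01596² + -0.01201²) = 0.01997
Seepage velocity v = K·i/n = 0.63 × 0.01997 / 0.32 = 0.03932 ft/day.
t = 200 / 0.03932 = 5086 days = 13.9 years.

14 years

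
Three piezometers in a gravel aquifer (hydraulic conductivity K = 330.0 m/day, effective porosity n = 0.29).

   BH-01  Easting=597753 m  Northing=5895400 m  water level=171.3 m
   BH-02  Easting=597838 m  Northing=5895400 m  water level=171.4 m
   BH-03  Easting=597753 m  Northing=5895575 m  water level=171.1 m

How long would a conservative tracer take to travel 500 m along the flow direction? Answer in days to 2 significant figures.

∂h/∂x = (171.4 − 171.3) / (597838 − 597753) = +0.001176
∂h/∂y = (171.1 − 171.3) / (5895575 − 5895400) = -0.001143
|∇h| = √(0.001176² + -0.001143²) = 0.00164
Seepage velocity v = K·i/n = 330.0 × 0.00164 / 0.29 = 1.866 m/day.
t = 500 / 1.866 = 268 days.

270 days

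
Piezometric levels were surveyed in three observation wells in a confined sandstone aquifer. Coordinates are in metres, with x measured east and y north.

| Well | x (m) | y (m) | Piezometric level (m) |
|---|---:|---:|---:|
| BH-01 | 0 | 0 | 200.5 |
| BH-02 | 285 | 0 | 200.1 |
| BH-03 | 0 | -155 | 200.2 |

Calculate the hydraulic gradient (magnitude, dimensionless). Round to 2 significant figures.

0.0024

∂h/∂x = (200.1 − 200.5) / (285 − 0) = -0.001404
∂h/∂y = (200.2 − 200.5) / (-155 − 0) = +0.001935
|∇h| = √(-0.001404² + 0.001935²) = 0.002391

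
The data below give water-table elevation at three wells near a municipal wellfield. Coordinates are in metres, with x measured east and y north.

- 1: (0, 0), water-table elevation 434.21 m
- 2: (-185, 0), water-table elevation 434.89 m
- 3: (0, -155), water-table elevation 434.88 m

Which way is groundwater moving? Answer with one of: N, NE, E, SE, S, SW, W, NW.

∂h/∂x = (434.89 − 434.21) / (-185 − 0) = -0.003676
∂h/∂y = (434.88 − 434.21) / (-155 − 0) = -0.004323
Flow = −∇h = (+0.003676 east, +0.004323 north), which points northeast.

NE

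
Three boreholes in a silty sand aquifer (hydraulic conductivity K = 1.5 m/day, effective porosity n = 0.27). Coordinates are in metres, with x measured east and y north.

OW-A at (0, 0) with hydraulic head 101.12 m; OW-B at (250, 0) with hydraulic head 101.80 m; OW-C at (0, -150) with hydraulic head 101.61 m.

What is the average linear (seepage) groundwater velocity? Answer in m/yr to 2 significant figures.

8.6 m/yr

∂h/∂x = (101.80 − 101.12) / (250 − 0) = +0.002720
∂h/∂y = (101.61 − 101.12) / (-150 − 0) = -0.003267
|∇h| = √(0.002720² + -0.003267²) = 0.004251
Seepage velocity v = K·i/n = 1.5 × 0.004251 / 0.27 = 0.02362 m/day = 8.627 m/yr.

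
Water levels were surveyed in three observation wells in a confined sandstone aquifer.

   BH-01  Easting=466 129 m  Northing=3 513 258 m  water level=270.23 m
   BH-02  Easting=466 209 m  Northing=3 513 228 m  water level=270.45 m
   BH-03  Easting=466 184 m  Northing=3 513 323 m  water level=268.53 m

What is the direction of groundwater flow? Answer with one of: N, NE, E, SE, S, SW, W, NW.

Differences from BH-01: to BH-02 (Δx, Δy, Δh) = (80, -30, +0.22); to BH-03 = (55, 65, -1.70).
Solve a·Δx + b·Δy = Δh: det = 80·65 − 55·(-30) = 6850.
∂h/∂x = [(+0.22)·65 − (-1.70)·(-30)] / 6850 = -0.005358
∂h/∂y = [80·(-1.70) − 55·(+0.22)] / 6850 = -0.02162
Flow = −∇h = (+0.005358 east, +0.02162 north), which points north.

N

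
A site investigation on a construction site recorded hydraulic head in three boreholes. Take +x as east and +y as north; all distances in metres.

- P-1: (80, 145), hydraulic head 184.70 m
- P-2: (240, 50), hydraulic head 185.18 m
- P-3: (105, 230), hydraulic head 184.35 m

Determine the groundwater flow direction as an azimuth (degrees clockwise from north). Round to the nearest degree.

354°

Differences from P-1: to P-2 (Δx, Δy, Δh) = (160, -95, +0.48); to P-3 = (25, 85, -0.35).
Determinant of the coordinate differences = 160·85 − 25·(-95) = 15975.
∂h/∂x = [(+0.48)·85 − (-0.35)·(-95)] / 15975 = +0.0004726
∂h/∂y = [160·(-0.35) − 25·(+0.48)] / 15975 = -0.004257
Flow direction (−∇h) has components (-0.0004726 E, +0.004257 N).
Azimuth = atan2(E, N) = atan2(-0.0004726, +0.004257) = 353.7° ≈ 354°.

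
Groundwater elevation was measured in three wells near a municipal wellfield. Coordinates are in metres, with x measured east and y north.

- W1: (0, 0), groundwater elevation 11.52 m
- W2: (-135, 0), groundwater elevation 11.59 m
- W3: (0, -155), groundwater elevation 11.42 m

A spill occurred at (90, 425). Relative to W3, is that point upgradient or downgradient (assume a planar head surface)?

∂h/∂x = (11.59 − 11.52) / (-135 − 0) = -0.0005185
∂h/∂y = (11.42 − 11.52) / (-155 − 0) = +0.0006452
Head at (90, 425) = 11.52 + (-0.0005185)·(90) + (+0.0006452)·(425) = 11.75 m.
That is higher than the 11.42 m at W3, so the point is upgradient.

upgradient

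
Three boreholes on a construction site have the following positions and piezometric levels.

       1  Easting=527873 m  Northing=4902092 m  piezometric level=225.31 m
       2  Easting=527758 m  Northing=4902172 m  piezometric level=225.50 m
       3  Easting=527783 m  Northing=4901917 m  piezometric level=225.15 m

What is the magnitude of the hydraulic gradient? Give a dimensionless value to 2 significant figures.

0.0015

With h = a·x + b·y + c and 1 as origin, the differences give:
  (-115)·a + 80·b = +0.19
  (-90)·a + (-175)·b = -0.16
Eliminate b (×(-175) and ×80, subtract): 27325·a = -20.450 → a = ∂h/∂x = -0.0007484
Back-substitute: b = ∂h/∂y = +0.001299.
|∇h| = √(-0.0007484² + 0.001299²) = 0.001499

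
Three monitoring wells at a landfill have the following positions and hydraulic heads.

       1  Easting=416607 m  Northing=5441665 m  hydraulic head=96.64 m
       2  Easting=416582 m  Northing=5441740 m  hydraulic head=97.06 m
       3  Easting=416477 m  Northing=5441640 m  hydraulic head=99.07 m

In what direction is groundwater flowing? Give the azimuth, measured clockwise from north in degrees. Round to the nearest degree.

088°

Differences from 1: to 2 (Δx, Δy, Δh) = (-25, 75, +0.42); to 3 = (-130, -25, +2.43).
Solve a·Δx + b·Δy = Δh: det = (-25)·(-25) − (-130)·75 = 10375.
∂h/∂x = [(+0.42)·(-25) − (+2.43)·75] / 10375 = -0.01858
∂h/∂y = [(-25)·(+2.43) − (-130)·(+0.42)] / 10375 = -0.0005928
Flow direction (−∇h) has components (+0.01858 E, +0.0005928 N).
Azimuth = atan2(E, N) = atan2(+0.01858, +0.0005928) = 88.2° ≈ 088°.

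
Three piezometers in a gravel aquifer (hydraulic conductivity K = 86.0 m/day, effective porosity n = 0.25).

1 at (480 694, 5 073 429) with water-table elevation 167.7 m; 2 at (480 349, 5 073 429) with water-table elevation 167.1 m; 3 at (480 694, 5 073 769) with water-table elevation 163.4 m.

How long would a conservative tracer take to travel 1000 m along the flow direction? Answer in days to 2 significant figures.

230 days

∂h/∂x = (167.1 − 167.7) / (480349 − 480694) = +0.001739
∂h/∂y = (163.4 − 167.7) / (5073769 − 5073429) = -0.01265
|∇h| = √(0.001739² + -0.01265²) = 0.01277
Seepage velocity v = K·i/n = 86.0 × 0.01277 / 0.25 = 4.393 m/day.
t = 1000 / 4.393 = 227.6 days.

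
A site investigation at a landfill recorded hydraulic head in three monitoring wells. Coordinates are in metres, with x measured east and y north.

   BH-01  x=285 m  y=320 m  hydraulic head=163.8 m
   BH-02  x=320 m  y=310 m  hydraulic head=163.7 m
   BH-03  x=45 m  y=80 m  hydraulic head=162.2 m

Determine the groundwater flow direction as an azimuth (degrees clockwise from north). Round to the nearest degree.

Taking BH-01 as reference: BH-02−BH-01 = (35, -10, -0.1); BH-03−BH-01 = (-240, -240, -1.6).
Determinant of the coordinate differences = 35·(-240) − (-240)·(-10) = -10800.
∂h/∂x = [(-0.1)·(-240) − (-1.6)·(-10)] / -10800 = -0.0007407
∂h/∂y = [35·(-1.6) − (-240)·(-0.1)] / -10800 = +0.007407
Flow direction (−∇h) has components (+0.0007407 E, -0.007407 N).
Azimuth = atan2(E, N) = atan2(+0.0007407, -0.007407) = 174.3° ≈ 174°.

174°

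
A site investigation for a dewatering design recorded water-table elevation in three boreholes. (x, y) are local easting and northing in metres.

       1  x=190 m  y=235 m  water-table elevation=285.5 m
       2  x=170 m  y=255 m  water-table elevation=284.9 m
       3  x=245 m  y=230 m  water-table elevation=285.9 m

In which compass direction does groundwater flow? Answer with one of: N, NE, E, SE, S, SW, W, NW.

N

With h = a·x + b·y + c and 1 as origin, the differences give:
  (-20)·a + 20·b = -0.6
  55·a + (-5)·b = +0.4
Eliminate b (×(-5) and ×20, subtract): -1000·a = -5.00 → a = ∂h/∂x = +0.005000
Back-substitute: b = ∂h/∂y = -0.02500.
Flow = −∇h = (-0.005000 east, +0.02500 north), which points north.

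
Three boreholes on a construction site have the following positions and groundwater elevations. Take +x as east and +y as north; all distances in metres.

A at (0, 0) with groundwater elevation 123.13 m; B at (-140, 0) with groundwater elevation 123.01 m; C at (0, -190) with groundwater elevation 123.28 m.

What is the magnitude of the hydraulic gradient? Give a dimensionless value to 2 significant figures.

∂h/∂x = (123.01 − 123.13) / (-140 − 0) = +0.0008571
∂h/∂y = (123.28 − 123.13) / (-190 − 0) = -0.0007895
|∇h| = √(0.0008571² + -0.0007895²) = 0.001165

0.0012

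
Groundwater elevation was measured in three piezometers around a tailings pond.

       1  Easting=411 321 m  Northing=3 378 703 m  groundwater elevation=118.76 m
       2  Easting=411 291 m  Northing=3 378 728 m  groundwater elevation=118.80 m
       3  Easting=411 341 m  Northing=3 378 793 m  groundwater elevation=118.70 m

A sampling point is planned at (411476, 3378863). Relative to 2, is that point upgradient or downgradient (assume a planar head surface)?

downgradient

With h = a·x + b·y + c and 1 as origin, the differences give:
  (-30)·a + 25·b = +0.04
  20·a + 90·b = -0.06
Eliminate b (×90 and ×25, subtract): -3200·a = 5.100 → a = ∂h/∂x = -0.001594
Back-substitute: b = ∂h/∂y = -0.0003125.
Head at (411476, 3378863) = 118.76 + (-0.001594)·(155) + (-0.0003125)·(160) = 118.46 m.
That is lower than the 118.80 m at 2, so the point is downgradient.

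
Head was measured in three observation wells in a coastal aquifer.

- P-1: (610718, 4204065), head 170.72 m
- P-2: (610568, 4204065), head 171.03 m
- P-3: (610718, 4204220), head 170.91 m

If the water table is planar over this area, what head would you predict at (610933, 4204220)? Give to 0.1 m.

170.5 m

∂h/∂x = (171.03 − 170.72) / (610568 − 610718) = -0.002067
∂h/∂y = (170.91 − 170.72) / (4204220 − 4204065) = +0.001226
h(610933, 4204220) = 170.72 + (-0.002067)·(215) + (+0.001226)·(155) = 170.72 -0.444 +0.190 = 170.466 m.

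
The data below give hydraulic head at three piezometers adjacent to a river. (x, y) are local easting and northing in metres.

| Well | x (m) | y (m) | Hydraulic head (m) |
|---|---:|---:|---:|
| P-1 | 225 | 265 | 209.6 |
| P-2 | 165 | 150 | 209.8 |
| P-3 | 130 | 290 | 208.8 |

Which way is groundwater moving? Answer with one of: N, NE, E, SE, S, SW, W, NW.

Differences from P-1: to P-2 (Δx, Δy, Δh) = (-60, -115, +0.2); to P-3 = (-95, 25, -0.8).
Solve a·Δx + b·Δy = Δh: det = (-60)·25 − (-95)·(-115) = -12425.
∂h/∂x = [(+0.2)·25 − (-0.8)·(-115)] / -12425 = +0.007002
∂h/∂y = [(-60)·(-0.8) − (-95)·(+0.2)] / -12425 = -0.005392
Flow = −∇h = (-0.007002 east, +0.005392 north), which points northwest.

NW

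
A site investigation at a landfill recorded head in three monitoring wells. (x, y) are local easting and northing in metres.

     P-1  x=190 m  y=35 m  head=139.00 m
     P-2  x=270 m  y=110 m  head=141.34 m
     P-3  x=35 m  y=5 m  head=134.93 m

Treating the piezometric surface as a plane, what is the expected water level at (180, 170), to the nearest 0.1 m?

Three-point gradient (reference P-1): Δ to P-2 = (80, 75, +2.34), Δ to P-3 = (-155, -30, -4.07).
∂h/∂x = +0.02548, ∂h/∂y = +0.004022 (det = 9225).
h(180, 170) = 139.00 + (+0.02548)·(-10) + (+0.004022)·(135) = 139.00 -0.255 +0.543 = 139.288 m.

139.3 m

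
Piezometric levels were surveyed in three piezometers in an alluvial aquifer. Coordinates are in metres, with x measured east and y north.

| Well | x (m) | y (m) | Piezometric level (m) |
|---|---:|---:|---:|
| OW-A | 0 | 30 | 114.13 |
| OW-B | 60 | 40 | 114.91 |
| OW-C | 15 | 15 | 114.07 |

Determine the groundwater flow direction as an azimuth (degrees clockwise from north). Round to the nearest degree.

With h = a·x + b·y + c and OW-A as origin, the differences give:
  60·a + 10·b = +0.78
  15·a + (-15)·b = -0.06
Eliminate b (×(-15) and ×10, subtract): -1050·a = -11.100 → a = ∂h/∂x = +0.01057
Back-substitute: b = ∂h/∂y = +0.01457.
Flow direction (−∇h) has components (-0.01057 E, -0.01457 N).
Azimuth = atan2(E, N) = atan2(-0.01057, -0.01457) = 216.0° ≈ 216°.

216°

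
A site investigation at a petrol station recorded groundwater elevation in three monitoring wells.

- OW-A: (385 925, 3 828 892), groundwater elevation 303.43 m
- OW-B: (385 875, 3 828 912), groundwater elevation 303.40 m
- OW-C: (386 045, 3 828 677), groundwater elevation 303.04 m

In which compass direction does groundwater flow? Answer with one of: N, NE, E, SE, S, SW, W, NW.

Differences from OW-A: to OW-B (Δx, Δy, Δh) = (-50, 20, -0.03); to OW-C = (120, -215, -0.39).
Solve a·Δx + b·Δy = Δh: det = (-50)·(-215) − 120·20 = 8350.
∂h/∂x = [(-0.03)·(-215) − (-0.39)·20] / 8350 = +0.001707
∂h/∂y = [(-50)·(-0.39) − 120·(-0.03)] / 8350 = +0.002766
Flow = −∇h = (-0.001707 east, -0.002766 north), which points southwest.

SW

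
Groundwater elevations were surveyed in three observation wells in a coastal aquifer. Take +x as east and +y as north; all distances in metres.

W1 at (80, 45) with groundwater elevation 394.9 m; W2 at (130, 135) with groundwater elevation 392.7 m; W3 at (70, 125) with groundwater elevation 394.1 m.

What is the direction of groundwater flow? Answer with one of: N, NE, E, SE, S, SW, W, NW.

NE

With h = a·x + b·y + c and W1 as origin, the differences give:
  50·a + 90·b = -2.2
  (-10)·a + 80·b = -0.8
Eliminate b (×80 and ×90, subtract): 4900·a = -104.00 → a = ∂h/∂x = -0.02122
Back-substitute: b = ∂h/∂y = -0.01265.
Flow = −∇h = (+0.02122 east, +0.01265 north), which points northeast.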